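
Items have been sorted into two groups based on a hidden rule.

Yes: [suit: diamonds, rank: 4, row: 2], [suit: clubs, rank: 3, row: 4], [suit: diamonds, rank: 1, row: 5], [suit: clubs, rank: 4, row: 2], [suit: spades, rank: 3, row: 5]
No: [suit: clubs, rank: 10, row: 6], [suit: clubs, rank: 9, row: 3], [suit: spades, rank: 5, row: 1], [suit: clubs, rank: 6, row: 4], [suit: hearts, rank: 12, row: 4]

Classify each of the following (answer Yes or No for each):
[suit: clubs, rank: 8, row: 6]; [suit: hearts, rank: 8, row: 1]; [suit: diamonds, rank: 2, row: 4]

No, No, Yes

The rule appears to be: rank ≤ 4.
[suit: clubs, rank: 8, row: 6]: No (rank = 8). [suit: hearts, rank: 8, row: 1]: No (rank = 8). [suit: diamonds, rank: 2, row: 4]: Yes (rank = 2).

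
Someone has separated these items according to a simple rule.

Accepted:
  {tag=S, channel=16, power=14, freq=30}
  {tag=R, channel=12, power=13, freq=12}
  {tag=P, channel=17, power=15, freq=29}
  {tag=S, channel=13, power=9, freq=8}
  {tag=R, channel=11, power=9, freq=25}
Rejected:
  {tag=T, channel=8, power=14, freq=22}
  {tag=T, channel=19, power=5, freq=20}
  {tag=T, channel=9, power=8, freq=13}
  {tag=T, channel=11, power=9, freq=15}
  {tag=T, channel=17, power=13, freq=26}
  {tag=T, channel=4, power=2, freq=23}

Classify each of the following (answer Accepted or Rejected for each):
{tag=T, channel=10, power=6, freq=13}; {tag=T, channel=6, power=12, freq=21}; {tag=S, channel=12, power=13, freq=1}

Rejected, Rejected, Accepted

Every 'Accepted' example satisfies: tag is not T. None of the 'Rejected' examples do.
{tag=T, channel=10, power=6, freq=13} → tag is T → Rejected.
{tag=T, channel=6, power=12, freq=21} → tag is T → Rejected.
{tag=S, channel=12, power=13, freq=1} → tag is S → Accepted.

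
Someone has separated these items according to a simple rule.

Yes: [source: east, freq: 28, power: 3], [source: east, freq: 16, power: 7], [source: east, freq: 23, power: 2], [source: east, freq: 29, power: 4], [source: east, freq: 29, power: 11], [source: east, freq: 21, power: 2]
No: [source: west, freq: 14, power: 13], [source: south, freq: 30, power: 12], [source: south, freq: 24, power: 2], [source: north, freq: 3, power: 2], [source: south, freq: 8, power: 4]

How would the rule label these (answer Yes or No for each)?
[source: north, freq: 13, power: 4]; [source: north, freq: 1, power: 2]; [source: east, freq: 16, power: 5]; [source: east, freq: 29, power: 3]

Looking at the examples, the only property every 'Yes' case has and every 'No' case lacks is: source is east.

No, No, Yes, Yes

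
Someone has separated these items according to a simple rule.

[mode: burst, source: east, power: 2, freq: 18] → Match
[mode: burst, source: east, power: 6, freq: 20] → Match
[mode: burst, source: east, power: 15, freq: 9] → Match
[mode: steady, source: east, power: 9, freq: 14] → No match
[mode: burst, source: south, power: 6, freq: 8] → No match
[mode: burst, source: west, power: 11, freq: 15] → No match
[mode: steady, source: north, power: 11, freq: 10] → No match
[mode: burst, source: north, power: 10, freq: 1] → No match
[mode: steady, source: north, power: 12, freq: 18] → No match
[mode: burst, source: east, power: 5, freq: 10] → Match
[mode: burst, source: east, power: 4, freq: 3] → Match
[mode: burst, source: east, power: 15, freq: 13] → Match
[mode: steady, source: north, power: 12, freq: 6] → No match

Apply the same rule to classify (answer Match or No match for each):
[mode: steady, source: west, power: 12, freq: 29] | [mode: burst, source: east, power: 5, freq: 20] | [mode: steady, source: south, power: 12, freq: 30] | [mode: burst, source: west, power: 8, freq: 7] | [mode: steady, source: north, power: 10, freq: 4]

No match, Match, No match, No match, No match

The pattern is that an item is 'Match' exactly when: mode is burst AND source is east.
[mode: steady, source: west, power: 12, freq: 29]: mode is steady, source is west — does not satisfy this, so No match. [mode: burst, source: east, power: 5, freq: 20]: mode is burst, source is east — passes, so Match. [mode: steady, source: south, power: 12, freq: 30]: mode is steady, source is south — does not satisfy this, so No match. [mode: burst, source: west, power: 8, freq: 7]: mode is burst, source is west — does not satisfy this, so No match. [mode: steady, source: north, power: 10, freq: 4]: mode is steady, source is north — does not satisfy this, so No match.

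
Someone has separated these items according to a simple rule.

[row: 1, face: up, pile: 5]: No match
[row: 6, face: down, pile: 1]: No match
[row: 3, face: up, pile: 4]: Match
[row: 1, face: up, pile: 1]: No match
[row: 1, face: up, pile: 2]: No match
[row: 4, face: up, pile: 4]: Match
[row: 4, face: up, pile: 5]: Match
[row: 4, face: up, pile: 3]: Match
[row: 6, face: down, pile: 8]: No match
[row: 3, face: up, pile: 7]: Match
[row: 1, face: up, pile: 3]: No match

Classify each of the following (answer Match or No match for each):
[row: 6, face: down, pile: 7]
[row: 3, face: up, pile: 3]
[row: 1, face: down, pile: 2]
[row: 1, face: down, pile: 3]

One predicate separates the groups cleanly: face is up AND row ≥ 3.
[row: 6, face: down, pile: 7] → face is down, row = 6 → No match. [row: 3, face: up, pile: 3] → face is up, row = 3 → Match. [row: 1, face: down, pile: 2] → face is down, row = 1 → No match. [row: 1, face: down, pile: 3] → face is down, row = 1 → No match.

No match, Match, No match, No match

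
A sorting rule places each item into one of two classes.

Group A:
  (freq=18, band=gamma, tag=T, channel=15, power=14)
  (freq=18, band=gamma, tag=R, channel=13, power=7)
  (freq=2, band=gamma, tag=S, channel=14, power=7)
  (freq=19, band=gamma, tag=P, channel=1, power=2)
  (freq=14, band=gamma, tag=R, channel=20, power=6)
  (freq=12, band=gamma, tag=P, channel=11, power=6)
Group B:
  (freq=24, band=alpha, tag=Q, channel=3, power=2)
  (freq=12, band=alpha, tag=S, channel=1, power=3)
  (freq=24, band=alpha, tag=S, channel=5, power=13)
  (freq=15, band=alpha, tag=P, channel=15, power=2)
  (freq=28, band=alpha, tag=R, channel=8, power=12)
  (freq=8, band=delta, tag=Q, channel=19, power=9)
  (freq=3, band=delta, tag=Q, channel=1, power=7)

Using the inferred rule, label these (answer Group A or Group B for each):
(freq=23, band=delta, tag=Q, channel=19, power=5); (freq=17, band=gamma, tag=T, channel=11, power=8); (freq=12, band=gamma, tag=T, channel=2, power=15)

Group B, Group A, Group A

A rule that fits every label: band is gamma — true of each 'Group A' example, false of each 'Group B' one.
(freq=23, band=delta, tag=Q, channel=19, power=5) → band is delta → Group B.
(freq=17, band=gamma, tag=T, channel=11, power=8) → band is gamma → Group A.
(freq=12, band=gamma, tag=T, channel=2, power=15) → band is gamma → Group A.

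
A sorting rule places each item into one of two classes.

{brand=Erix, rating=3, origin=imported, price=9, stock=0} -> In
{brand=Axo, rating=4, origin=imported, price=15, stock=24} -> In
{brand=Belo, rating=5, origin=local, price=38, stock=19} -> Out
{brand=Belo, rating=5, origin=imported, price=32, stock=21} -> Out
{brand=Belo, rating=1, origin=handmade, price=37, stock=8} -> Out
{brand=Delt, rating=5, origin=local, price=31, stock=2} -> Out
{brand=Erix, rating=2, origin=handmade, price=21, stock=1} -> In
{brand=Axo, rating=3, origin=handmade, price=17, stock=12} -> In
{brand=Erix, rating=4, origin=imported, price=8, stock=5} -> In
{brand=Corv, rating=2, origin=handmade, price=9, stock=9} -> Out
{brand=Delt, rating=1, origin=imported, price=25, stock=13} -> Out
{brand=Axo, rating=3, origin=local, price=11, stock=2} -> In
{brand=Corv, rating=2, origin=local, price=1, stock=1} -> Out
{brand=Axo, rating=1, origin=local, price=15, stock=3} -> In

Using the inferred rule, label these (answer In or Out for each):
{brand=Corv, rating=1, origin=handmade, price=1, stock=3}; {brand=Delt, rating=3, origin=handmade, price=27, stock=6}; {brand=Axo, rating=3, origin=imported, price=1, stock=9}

Out, Out, In

The pattern is that an item is 'In' exactly when: brand is Axo OR brand is Erix.
{brand=Corv, rating=1, origin=handmade, price=1, stock=3}: brand is Corv, doesn't qualify → Out. {brand=Delt, rating=3, origin=handmade, price=27, stock=6}: brand is Delt, doesn't qualify → Out. {brand=Axo, rating=3, origin=imported, price=1, stock=9}: brand is Axo, has this property → In.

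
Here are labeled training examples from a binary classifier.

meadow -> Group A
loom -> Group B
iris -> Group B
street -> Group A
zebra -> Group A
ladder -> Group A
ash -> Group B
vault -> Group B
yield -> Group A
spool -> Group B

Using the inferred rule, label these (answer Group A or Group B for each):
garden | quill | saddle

The simplest hypothesis consistent with all the labels is: contains 'e'.
garden: has 'e', fits → Group A.
quill: no 'e', does not pass → Group B.
saddle: has 'e', fits → Group A.

Group A, Group B, Group A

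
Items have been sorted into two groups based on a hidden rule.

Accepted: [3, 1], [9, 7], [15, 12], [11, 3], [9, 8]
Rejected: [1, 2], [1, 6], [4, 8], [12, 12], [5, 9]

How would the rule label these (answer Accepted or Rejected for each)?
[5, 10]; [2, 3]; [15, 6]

Rejected, Rejected, Accepted

The simplest hypothesis consistent with all the labels is: first > second.
[5, 10]: Rejected (5 < 10). [2, 3]: Rejected (2 < 3). [15, 6]: Accepted (15 > 6).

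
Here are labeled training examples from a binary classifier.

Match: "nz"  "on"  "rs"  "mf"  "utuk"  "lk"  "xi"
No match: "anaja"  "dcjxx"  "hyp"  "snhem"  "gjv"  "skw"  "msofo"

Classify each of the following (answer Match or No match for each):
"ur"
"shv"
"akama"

Comparing the two groups points to one rule — even length.
"ur": Match (length 2).
"shv": No match (length 3).
"akama": No match (length 5).

Match, No match, No match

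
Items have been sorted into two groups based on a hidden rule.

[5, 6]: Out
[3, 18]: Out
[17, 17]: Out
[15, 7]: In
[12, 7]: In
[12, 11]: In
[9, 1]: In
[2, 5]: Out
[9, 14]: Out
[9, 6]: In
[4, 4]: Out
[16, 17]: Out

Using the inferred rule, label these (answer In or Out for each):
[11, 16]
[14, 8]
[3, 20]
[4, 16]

Out, In, Out, Out

The rule appears to be: first > second.
[11, 16]: 11 < 16, doesn't qualify → Out. [14, 8]: 14 > 8, passes → In. [3, 20]: 3 < 20, doesn't qualify → Out. [4, 16]: 4 < 16, doesn't qualify → Out.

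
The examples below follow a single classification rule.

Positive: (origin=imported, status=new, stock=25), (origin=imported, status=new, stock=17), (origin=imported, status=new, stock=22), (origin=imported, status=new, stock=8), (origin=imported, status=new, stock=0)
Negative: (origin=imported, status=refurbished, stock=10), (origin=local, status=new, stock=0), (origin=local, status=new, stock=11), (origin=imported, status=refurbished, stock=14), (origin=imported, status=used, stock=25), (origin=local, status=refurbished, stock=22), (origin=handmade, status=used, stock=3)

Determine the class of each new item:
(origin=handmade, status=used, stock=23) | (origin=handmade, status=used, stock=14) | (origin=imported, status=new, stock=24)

A rule that fits every label: status is new AND origin is imported — true of each 'Positive' example, false of each 'Negative' one.

Negative, Negative, Positive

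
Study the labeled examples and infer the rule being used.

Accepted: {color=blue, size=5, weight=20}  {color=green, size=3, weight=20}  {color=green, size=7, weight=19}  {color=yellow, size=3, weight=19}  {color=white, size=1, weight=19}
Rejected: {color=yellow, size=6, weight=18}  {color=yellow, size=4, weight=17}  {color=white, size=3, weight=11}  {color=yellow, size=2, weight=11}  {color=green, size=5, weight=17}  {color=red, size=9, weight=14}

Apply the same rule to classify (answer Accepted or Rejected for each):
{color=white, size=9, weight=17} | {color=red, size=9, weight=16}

Rule: weight ≥ 19. This holds for each 'Accepted' example and fails for each 'Rejected' one.
Rejected: {color=white, size=9, weight=17}, since weight = 17. Rejected: {color=red, size=9, weight=16}, since weight = 16.

Rejected, Rejected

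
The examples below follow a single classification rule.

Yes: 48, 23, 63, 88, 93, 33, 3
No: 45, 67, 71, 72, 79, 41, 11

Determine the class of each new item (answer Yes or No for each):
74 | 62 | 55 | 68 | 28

The simplest hypothesis consistent with all the labels is: ≡ 3 (mod 5).

No, No, No, Yes, Yes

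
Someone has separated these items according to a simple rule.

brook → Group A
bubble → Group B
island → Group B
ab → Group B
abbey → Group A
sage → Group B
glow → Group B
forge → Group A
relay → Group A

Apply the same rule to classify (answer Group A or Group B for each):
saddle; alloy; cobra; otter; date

Group B, Group A, Group A, Group A, Group B

The distinguishing property — odd length — holds for all the 'Group A' cases and none of the 'Group B' cases.
saddle — length 6, hence Group B.
alloy — length 5, hence Group A.
cobra — length 5, hence Group A.
otter — length 5, hence Group A.
date — length 4, hence Group B.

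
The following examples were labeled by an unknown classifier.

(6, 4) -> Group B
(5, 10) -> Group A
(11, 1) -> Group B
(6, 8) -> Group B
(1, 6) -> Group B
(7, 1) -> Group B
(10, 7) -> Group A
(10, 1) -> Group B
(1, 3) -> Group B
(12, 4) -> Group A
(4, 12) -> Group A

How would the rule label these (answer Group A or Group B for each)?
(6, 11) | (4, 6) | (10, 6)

A rule that fits every label: sum ≥ 15 — true of each 'Group A' example, false of each 'Group B' one.
(6, 11): Group A (6+11 = 17).
(4, 6): Group B (4+6 = 10).
(10, 6): Group A (10+6 = 16).

Group A, Group B, Group A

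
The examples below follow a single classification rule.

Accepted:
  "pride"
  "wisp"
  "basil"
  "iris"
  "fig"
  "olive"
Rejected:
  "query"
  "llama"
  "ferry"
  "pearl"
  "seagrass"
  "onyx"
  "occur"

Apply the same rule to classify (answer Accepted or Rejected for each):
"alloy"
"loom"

The classifier is using: contains 'i'.
"alloy": Rejected (no 'i').
"loom": Rejected (no 'i').

Rejected, Rejected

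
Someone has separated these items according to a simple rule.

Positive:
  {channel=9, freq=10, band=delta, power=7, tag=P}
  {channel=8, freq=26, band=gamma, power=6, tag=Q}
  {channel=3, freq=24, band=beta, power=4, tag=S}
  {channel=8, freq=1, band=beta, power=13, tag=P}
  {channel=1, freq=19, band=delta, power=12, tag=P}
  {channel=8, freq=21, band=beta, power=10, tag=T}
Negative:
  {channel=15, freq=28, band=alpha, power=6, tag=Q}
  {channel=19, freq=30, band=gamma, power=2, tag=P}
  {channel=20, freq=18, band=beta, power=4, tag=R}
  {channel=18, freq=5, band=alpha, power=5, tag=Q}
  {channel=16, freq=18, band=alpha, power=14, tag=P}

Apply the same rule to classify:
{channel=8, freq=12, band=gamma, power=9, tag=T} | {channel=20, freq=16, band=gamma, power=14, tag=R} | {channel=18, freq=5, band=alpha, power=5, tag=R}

Positive, Negative, Negative

The pattern is that an item is 'Positive' exactly when: channel ≤ 9.
{channel=8, freq=12, band=gamma, power=9, tag=T}: channel = 8 — passes, so Positive.
{channel=20, freq=16, band=gamma, power=14, tag=R}: channel = 20 — fails this test, so Negative.
{channel=18, freq=5, band=alpha, power=5, tag=R}: channel = 18 — fails this test, so Negative.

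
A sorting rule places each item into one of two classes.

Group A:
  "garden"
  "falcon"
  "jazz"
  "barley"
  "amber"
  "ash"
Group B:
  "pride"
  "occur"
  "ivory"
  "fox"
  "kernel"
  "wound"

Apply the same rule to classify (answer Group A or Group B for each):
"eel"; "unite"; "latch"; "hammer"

Group B, Group B, Group A, Group A

The simplest hypothesis consistent with all the labels is: contains 'a'.
"eel" — no 'a', hence Group B.
"unite" — no 'a', hence Group B.
"latch" — has 'a', hence Group A.
"hammer" — has 'a', hence Group A.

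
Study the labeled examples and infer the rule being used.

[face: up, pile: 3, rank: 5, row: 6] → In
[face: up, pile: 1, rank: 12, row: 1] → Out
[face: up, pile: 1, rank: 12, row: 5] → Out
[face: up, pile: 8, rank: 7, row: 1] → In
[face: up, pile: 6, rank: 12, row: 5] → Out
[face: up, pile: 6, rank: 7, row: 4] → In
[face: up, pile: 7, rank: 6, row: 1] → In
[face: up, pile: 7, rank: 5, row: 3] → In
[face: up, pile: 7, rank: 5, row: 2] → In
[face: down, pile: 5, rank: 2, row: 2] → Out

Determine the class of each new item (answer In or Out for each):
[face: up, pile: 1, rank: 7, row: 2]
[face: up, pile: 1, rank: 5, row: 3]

In, In

One predicate separates the groups cleanly: face is up AND rank ≤ 7.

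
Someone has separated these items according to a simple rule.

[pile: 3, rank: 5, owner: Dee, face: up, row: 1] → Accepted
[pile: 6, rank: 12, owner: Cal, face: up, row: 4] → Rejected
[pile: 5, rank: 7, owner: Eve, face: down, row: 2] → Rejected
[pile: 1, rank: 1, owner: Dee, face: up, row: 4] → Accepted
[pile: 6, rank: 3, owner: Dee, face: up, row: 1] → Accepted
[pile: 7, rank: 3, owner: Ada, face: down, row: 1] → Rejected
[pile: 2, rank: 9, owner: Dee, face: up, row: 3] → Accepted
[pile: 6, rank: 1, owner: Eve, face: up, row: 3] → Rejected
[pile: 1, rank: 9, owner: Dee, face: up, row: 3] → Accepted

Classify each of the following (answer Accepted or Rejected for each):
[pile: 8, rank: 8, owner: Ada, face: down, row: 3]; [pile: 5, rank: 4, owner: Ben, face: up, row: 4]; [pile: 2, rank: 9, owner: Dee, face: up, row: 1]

Rejected, Rejected, Accepted

Rule: owner is Dee. This holds for each 'Accepted' example and fails for each 'Rejected' one.
[pile: 8, rank: 8, owner: Ada, face: down, row: 3] → owner is Ada → Rejected.
[pile: 5, rank: 4, owner: Ben, face: up, row: 4] → owner is Ben → Rejected.
[pile: 2, rank: 9, owner: Dee, face: up, row: 1] → owner is Dee → Accepted.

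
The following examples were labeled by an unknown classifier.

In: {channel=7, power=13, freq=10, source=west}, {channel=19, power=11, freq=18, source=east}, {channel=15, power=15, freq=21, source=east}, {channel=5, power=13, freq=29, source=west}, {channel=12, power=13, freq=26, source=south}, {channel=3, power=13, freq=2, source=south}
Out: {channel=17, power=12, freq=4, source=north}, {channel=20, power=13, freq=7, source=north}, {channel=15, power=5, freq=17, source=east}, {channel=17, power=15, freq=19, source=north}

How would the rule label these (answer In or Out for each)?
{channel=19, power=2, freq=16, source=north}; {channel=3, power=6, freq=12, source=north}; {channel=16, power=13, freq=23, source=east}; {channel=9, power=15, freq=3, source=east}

The classifier is using: source is not north AND power ≥ 11.
Out: {channel=19, power=2, freq=16, source=north}, since source is north, power = 2. Out: {channel=3, power=6, freq=12, source=north}, since source is north, power = 6. In: {channel=16, power=13, freq=23, source=east}, since source is east, power = 13. In: {channel=9, power=15, freq=3, source=east}, since source is east, power = 15.

Out, Out, In, In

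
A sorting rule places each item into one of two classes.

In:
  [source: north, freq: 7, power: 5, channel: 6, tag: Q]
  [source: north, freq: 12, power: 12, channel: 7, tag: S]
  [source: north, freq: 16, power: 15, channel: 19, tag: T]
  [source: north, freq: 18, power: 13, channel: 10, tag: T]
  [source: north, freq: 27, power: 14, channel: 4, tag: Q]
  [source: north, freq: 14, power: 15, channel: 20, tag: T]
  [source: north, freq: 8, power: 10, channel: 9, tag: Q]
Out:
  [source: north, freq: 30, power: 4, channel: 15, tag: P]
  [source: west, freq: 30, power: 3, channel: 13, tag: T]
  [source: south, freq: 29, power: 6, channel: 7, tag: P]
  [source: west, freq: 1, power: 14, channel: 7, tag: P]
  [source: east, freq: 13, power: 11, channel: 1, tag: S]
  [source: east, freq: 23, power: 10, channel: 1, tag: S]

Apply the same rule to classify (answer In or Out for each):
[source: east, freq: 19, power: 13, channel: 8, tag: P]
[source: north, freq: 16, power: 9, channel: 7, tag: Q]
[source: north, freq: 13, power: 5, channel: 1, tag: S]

Out, In, In

All 'In' examples share one property — source is north AND freq ≤ 27 — and every 'Out' example lacks it.
[source: east, freq: 19, power: 13, channel: 8, tag: P] — source is east, freq = 19, hence Out.
[source: north, freq: 16, power: 9, channel: 7, tag: Q] — source is north, freq = 16, hence In.
[source: north, freq: 13, power: 5, channel: 1, tag: S] — source is north, freq = 13, hence In.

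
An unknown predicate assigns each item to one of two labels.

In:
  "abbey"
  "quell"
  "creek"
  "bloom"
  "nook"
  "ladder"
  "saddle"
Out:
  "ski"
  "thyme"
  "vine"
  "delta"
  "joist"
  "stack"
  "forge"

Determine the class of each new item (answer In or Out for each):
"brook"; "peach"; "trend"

In, Out, Out

'In' ⟺ has a double letter.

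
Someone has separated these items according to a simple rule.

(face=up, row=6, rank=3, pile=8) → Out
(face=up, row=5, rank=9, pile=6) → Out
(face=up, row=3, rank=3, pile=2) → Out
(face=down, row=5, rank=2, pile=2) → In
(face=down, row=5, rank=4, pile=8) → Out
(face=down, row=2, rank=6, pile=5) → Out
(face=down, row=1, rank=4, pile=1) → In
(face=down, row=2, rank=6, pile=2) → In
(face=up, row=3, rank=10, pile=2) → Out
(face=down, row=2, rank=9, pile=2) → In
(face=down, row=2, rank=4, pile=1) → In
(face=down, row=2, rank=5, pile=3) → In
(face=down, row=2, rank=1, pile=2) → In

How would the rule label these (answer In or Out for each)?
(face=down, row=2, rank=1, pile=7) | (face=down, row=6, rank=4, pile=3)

The distinguishing property — face is down AND pile ≤ 3 — holds for all the 'In' cases and none of the 'Out' cases.
(face=down, row=2, rank=1, pile=7) → face is down, pile = 7 → Out. (face=down, row=6, rank=4, pile=3) → face is down, pile = 3 → In.

Out, In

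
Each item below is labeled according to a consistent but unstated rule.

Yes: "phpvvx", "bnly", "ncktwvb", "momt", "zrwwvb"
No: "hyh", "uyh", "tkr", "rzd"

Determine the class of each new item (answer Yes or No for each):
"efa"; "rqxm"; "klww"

No, Yes, Yes

The rule appears to be: length ≥ 4.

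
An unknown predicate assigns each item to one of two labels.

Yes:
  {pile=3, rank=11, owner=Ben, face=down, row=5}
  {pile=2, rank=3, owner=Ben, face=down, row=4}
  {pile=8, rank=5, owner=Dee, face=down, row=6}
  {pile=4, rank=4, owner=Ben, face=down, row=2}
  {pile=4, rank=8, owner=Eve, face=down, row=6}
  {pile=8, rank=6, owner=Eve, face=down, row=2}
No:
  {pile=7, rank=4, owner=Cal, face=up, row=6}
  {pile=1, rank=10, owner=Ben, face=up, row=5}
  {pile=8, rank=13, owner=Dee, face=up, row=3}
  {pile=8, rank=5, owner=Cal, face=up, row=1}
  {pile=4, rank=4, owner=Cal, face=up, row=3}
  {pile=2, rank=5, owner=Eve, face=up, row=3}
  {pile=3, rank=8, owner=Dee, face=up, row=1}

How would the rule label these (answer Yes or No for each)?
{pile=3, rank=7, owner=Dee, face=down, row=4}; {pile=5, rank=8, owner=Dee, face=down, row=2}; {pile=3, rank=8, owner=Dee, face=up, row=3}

Yes, Yes, No

All 'Yes' examples share one property — face is down — and every 'No' example lacks it.
{pile=3, rank=7, owner=Dee, face=down, row=4}: face is down, has this property → Yes.
{pile=5, rank=8, owner=Dee, face=down, row=2}: face is down, has this property → Yes.
{pile=3, rank=8, owner=Dee, face=up, row=3}: face is up, lacks this property → No.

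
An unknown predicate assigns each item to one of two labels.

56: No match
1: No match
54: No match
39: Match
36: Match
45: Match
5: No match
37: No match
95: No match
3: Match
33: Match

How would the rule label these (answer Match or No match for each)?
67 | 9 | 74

One predicate separates the groups cleanly: multiple of 3 AND at most 45.

No match, Match, No match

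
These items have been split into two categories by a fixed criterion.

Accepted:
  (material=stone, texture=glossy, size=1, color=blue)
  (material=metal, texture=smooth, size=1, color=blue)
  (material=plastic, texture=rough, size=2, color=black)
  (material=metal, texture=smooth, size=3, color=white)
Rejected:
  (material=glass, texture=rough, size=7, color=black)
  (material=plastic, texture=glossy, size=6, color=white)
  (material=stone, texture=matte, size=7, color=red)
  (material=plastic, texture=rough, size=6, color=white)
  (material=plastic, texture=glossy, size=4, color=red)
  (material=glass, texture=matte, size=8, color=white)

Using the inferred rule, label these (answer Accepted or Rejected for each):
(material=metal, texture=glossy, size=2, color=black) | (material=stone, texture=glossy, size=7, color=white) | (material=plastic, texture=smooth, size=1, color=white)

Accepted, Rejected, Accepted

The distinguishing property — size ≤ 3 — holds for all the 'Accepted' cases and none of the 'Rejected' cases.
Accepted: (material=metal, texture=glossy, size=2, color=black), since size = 2. Rejected: (material=stone, texture=glossy, size=7, color=white), since size = 7. Accepted: (material=plastic, texture=smooth, size=1, color=white), since size = 1.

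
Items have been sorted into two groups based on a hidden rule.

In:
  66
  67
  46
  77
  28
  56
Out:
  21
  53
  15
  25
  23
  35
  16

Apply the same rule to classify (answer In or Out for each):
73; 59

In, In

All 'In' examples share one property — digit sum ≥ 9 — and every 'Out' example lacks it.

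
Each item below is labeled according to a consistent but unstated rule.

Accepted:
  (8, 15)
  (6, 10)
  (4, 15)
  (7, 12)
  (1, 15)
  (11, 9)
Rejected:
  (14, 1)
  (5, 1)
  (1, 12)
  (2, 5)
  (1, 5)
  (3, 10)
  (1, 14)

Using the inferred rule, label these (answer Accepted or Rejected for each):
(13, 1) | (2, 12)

Rejected, Rejected

The simplest hypothesis consistent with all the labels is: sum ≥ 16.
Rejected: (13, 1), since 13+1 = 14.
Rejected: (2, 12), since 2+12 = 14.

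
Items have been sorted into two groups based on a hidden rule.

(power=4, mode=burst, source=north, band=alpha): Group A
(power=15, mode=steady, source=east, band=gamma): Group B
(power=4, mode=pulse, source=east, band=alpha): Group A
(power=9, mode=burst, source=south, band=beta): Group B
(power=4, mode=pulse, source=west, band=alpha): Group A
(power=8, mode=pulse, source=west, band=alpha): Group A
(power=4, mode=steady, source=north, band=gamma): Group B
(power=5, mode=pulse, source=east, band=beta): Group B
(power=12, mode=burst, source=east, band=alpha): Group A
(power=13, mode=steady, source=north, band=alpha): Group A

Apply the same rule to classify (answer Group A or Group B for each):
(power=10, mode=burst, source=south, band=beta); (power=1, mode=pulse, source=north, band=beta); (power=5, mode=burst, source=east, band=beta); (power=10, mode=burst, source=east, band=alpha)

Rule: band is alpha. This holds for each 'Group A' example and fails for each 'Group B' one.
(power=10, mode=burst, source=south, band=beta) → band is beta → Group B.
(power=1, mode=pulse, source=north, band=beta) → band is beta → Group B.
(power=5, mode=burst, source=east, band=beta) → band is beta → Group B.
(power=10, mode=burst, source=east, band=alpha) → band is alpha → Group A.

Group B, Group B, Group B, Group A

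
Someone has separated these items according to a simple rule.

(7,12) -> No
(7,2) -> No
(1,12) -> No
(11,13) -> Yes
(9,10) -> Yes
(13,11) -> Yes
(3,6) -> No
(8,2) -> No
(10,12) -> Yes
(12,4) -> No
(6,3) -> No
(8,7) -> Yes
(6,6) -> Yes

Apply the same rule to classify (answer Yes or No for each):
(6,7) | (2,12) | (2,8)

Yes, No, No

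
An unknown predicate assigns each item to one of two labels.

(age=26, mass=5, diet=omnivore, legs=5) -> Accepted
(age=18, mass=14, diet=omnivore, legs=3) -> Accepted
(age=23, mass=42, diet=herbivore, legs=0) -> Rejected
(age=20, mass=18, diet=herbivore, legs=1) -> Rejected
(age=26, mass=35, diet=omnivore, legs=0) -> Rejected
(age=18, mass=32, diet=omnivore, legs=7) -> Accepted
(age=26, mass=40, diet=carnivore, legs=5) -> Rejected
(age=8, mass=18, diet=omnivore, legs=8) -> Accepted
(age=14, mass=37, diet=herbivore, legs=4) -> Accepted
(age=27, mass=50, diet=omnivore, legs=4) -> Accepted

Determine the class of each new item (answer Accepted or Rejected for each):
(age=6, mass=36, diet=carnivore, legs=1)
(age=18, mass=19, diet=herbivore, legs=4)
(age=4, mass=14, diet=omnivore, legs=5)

The simplest hypothesis consistent with all the labels is: legs ≥ 3 AND mass ≠ 40.
(age=6, mass=36, diet=carnivore, legs=1) — legs = 1, mass = 36, hence Rejected. (age=18, mass=19, diet=herbivore, legs=4) — legs = 4, mass = 19, hence Accepted. (age=4, mass=14, diet=omnivore, legs=5) — legs = 5, mass = 14, hence Accepted.

Rejected, Accepted, Accepted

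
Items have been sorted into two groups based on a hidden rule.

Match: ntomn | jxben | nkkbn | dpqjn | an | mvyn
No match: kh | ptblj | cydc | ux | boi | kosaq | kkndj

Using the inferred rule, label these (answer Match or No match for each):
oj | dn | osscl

No match, Match, No match

The classifier is using: ends with 'n'.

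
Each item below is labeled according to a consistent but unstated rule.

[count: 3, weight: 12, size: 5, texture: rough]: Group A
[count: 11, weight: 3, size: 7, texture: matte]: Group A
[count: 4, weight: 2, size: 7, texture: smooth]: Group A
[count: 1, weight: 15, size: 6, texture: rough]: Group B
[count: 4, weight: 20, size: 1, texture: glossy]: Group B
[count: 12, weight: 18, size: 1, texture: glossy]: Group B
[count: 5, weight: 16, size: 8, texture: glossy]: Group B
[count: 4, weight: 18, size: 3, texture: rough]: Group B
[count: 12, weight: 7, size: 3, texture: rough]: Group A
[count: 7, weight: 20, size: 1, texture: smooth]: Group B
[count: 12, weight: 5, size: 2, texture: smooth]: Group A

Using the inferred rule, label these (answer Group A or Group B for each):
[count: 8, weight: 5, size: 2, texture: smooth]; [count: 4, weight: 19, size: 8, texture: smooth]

One predicate separates the groups cleanly: weight ≤ 12.
[count: 8, weight: 5, size: 2, texture: smooth] → weight = 5 → Group A. [count: 4, weight: 19, size: 8, texture: smooth] → weight = 19 → Group B.

Group A, Group B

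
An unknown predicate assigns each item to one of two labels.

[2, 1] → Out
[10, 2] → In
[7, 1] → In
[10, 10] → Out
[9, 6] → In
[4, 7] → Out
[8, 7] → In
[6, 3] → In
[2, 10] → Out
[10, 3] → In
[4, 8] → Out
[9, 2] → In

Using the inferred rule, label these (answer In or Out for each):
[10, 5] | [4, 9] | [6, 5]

In, Out, In

The classifier is using: first > second AND sum ≥ 8.
[10, 5]: 10 > 5, 10+5 = 15, matches → In. [4, 9]: 4 < 9, 4+9 = 13, doesn't match → Out. [6, 5]: 6 > 5, 6+5 = 11, matches → In.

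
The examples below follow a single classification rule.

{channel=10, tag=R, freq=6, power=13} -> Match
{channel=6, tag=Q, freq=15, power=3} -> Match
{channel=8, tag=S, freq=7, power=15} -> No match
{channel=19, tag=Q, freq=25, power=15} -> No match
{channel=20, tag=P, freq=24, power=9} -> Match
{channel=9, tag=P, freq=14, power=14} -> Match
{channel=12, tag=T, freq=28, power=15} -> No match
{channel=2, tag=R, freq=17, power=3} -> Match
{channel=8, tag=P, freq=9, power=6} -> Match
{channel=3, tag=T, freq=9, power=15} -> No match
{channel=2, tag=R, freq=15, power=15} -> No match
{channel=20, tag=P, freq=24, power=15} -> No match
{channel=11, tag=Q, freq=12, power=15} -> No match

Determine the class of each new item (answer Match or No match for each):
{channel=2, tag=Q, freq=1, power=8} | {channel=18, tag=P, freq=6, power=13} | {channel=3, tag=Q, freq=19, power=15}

Match, Match, No match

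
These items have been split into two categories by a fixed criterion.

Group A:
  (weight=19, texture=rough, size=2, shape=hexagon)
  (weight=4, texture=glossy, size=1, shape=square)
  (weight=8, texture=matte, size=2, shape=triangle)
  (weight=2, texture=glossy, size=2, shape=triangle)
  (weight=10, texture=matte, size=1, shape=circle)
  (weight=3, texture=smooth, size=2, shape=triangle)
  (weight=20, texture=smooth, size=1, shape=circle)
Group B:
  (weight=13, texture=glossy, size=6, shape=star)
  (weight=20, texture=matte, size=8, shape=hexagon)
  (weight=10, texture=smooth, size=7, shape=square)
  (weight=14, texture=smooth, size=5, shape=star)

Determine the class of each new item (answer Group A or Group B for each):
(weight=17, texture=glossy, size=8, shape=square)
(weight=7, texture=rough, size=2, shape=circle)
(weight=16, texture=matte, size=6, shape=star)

Group B, Group A, Group B

Rule: size ≤ 2. This holds for each 'Group A' example and fails for each 'Group B' one.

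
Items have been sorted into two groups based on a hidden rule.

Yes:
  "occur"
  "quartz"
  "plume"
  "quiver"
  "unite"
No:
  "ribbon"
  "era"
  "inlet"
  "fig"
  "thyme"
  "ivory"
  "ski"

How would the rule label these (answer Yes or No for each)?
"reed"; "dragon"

No, No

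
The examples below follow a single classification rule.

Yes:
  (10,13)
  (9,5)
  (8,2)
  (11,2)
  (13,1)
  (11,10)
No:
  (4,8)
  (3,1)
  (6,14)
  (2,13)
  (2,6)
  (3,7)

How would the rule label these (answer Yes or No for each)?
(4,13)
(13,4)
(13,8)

No, Yes, Yes

The distinguishing property — first ≥ 7 — holds for all the 'Yes' cases and none of the 'No' cases.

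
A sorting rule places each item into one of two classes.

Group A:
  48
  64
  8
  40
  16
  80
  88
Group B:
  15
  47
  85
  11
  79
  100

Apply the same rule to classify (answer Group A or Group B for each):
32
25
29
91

Group A, Group B, Group B, Group B

One predicate separates the groups cleanly: multiple of 8.
32: Group A (32 = 8·4).
25: Group B (25 = 8·3 + 1).
29: Group B (29 = 8·3 + 5).
91: Group B (91 = 8·11 + 3).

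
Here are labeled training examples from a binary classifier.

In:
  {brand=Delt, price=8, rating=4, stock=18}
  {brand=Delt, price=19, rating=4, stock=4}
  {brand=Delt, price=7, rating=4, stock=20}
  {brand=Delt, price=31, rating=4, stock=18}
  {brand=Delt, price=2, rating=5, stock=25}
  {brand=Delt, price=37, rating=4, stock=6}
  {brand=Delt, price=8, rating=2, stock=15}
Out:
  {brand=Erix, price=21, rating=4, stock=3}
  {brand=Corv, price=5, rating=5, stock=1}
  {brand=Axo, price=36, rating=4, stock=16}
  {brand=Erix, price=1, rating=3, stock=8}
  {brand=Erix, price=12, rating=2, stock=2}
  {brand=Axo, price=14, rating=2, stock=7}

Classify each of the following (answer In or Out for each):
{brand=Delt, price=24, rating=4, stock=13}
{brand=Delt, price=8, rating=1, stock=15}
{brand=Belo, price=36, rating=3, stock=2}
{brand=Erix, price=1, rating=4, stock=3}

In, In, Out, Out

One predicate separates the groups cleanly: brand is Delt.
{brand=Delt, price=24, rating=4, stock=13}: In (brand is Delt). {brand=Delt, price=8, rating=1, stock=15}: In (brand is Delt). {brand=Belo, price=36, rating=3, stock=2}: Out (brand is Belo). {brand=Erix, price=1, rating=4, stock=3}: Out (brand is Erix).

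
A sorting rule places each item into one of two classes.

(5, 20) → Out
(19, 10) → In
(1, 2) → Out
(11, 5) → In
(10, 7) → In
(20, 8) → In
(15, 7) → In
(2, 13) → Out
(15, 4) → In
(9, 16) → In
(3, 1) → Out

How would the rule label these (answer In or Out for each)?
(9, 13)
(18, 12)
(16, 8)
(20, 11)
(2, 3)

All 'In' examples share one property — first ≥ 7 — and every 'Out' example lacks it.
(9, 13) — first 9, hence In.
(18, 12) — first 18, hence In.
(16, 8) — first 16, hence In.
(20, 11) — first 20, hence In.
(2, 3) — first 2, hence Out.

In, In, In, In, Out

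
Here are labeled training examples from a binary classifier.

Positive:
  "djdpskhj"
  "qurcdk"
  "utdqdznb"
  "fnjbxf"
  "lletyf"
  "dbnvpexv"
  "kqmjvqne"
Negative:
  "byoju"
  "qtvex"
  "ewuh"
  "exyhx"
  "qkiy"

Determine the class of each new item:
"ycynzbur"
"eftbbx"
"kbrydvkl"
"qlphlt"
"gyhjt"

Positive, Positive, Positive, Positive, Negative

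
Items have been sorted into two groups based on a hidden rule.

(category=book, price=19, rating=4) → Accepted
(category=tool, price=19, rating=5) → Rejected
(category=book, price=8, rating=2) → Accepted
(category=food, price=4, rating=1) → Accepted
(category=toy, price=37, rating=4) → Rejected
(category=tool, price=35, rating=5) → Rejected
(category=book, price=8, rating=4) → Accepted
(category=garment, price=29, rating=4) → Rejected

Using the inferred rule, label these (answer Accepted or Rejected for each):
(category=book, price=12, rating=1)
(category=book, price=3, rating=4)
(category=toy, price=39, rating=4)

Accepted, Accepted, Rejected

Rule: category is food OR category is book. This holds for each 'Accepted' example and fails for each 'Rejected' one.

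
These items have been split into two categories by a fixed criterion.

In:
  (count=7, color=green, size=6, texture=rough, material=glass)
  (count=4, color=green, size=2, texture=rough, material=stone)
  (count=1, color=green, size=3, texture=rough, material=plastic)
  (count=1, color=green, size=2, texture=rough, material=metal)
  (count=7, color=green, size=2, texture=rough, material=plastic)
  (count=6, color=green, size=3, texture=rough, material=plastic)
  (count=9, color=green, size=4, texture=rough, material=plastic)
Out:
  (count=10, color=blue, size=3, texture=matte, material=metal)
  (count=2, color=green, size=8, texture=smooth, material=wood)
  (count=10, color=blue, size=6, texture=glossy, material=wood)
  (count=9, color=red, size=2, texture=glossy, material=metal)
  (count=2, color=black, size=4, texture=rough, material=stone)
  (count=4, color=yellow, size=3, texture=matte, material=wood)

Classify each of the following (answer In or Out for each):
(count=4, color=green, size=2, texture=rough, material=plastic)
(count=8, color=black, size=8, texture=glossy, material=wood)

In, Out

A rule that fits every label: texture is rough AND color is green — true of each 'In' example, false of each 'Out' one.
(count=4, color=green, size=2, texture=rough, material=plastic): texture is rough, color is green, matches → In.
(count=8, color=black, size=8, texture=glossy, material=wood): texture is glossy, color is black, doesn't match → Out.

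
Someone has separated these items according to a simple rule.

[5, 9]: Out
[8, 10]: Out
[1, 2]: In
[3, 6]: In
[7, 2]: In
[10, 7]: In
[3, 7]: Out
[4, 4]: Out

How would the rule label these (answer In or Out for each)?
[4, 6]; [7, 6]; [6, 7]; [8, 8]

Out, In, In, Out

The simplest hypothesis consistent with all the labels is: sum is odd.
[4, 6]: Out (4+6 = 10).
[7, 6]: In (7+6 = 13).
[6, 7]: In (6+7 = 13).
[8, 8]: Out (8+8 = 16).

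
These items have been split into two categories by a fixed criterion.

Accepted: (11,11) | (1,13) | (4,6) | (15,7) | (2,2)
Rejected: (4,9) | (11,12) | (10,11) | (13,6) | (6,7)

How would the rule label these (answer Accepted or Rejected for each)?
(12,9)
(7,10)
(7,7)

Rejected, Rejected, Accepted

Rule: sum is even. This holds for each 'Accepted' example and fails for each 'Rejected' one.
(12,9) — 12+9 = 21, hence Rejected. (7,10) — 7+10 = 17, hence Rejected. (7,7) — 7+7 = 14, hence Accepted.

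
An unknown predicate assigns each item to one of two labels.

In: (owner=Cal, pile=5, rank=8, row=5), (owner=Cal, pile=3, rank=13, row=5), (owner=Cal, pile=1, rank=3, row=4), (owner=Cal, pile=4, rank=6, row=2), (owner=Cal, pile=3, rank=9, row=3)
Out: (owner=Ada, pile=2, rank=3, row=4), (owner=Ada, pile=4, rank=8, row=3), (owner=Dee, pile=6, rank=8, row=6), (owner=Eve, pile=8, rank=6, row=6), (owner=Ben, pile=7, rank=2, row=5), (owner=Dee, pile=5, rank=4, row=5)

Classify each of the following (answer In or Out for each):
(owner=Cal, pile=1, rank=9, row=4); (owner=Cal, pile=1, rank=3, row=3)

In, In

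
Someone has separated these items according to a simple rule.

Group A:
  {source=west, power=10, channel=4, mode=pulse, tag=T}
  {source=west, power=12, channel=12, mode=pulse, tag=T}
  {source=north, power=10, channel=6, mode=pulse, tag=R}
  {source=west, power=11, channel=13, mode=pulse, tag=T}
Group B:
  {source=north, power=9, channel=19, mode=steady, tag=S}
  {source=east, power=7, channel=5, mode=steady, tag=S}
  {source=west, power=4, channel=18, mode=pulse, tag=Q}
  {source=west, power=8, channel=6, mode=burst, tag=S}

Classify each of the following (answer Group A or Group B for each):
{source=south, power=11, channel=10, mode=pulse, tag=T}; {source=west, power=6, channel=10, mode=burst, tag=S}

Group A, Group B

Every 'Group A' example satisfies: power ≥ 10. None of the 'Group B' examples do.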